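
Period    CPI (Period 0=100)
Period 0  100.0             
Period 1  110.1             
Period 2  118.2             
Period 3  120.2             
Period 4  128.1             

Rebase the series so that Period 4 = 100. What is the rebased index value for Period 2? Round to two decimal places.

92.27

Rebased(Period 2) = 118.2 / 128.1 × 100 = 92.2717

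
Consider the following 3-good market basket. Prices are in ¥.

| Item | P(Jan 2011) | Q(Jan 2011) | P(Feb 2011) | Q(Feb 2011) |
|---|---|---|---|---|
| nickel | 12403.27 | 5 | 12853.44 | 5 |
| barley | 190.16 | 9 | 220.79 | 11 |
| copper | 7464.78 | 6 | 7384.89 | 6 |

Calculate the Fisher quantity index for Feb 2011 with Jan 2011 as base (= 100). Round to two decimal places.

Laspeyres component (base-period weights):
ΣP(Jan 2011)Q(Feb 2011) = 12403.27×5 + 190.16×11 + 7464.78×6 = 62016.35 + 2091.76 + 44788.68 = 108896.79
ΣP(Jan 2011)Q(Jan 2011) = 12403.27×5 + 190.16×9 + 7464.78×6 = 62016.35 + 1711.44 + 44788.68 = 108516.47
L = 108896.79 / 108516.47 × 100 = 100.3505
Paasche component (current-period weights):
ΣP(Feb 2011)Q(Feb 2011) = 12853.44×5 + 220.79×11 + 7384.89×6 = 64267.2 + 2428.69 + 44309.34 = 111005.23
ΣP(Feb 2011)Q(Jan 2011) = 12853.44×5 + 220.79×9 + 7384.89×6 = 64267.2 + 1987.11 + 44309.34 = 110563.65
P = 111005.23 / 110563.65 × 100 = 100.3994
Fisher = √(L × P) = √(100.3505 × 100.3994) = 100.3749

100.37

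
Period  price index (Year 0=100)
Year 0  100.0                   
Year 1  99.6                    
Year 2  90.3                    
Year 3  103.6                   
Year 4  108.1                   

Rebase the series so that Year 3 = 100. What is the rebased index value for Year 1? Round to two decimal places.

96.14

Rebased(Year 1) = 99.6 / 103.6 × 100 = 96.1390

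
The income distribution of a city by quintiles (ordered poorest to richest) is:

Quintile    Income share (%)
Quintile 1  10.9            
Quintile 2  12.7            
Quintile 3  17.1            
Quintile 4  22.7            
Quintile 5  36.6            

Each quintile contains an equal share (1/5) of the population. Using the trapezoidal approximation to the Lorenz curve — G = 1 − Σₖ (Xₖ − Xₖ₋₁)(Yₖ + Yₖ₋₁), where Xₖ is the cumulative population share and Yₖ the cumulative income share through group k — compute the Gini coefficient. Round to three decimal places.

Cumulative income shares Yₖ: 0.1090, 0.2360, 0.4070, 0.6340, 1.0000
Σ (Xₖ−Xₖ₋₁)(Yₖ+Yₖ₋₁) = (1/5)(0.1090+0.0000) + (1/5)(0.2360+0.1090) + (1/5)(0.4070+0.2360) + (1/5)(0.6340+0.4070) + (1/5)(1.0000+0.6340)
  = 0.0218 + 0.0690 + 0.1286 + 0.2082 + 0.3268 = 0.7544
G = 1 − 0.7544 = 0.2456

0.246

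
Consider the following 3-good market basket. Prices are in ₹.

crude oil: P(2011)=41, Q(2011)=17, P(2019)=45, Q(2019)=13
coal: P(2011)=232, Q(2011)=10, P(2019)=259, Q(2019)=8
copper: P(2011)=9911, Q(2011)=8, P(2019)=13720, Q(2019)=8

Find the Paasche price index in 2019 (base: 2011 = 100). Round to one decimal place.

137.6

Paasche price index uses current-period quantities as weights.
ΣP(2019)·Q(2019) = 45×13 + 259×8 + 13720×8 = 585 + 2072 + 109760 = 112417
ΣP(2011)·Q(2019) = 41×13 + 232×8 + 9911×8 = 533 + 1856 + 79288 = 81677
Index = 112417 / 81677 × 100 = 137.6361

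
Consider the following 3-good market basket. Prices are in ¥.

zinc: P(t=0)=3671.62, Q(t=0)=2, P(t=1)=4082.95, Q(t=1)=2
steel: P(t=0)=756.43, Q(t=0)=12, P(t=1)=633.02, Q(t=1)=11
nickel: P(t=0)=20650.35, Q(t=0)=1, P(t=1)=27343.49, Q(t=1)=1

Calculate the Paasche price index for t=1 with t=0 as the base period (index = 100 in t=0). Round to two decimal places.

Paasche price index uses current-period quantities as weights.
ΣP(t=1)·Q(t=1) = 4082.95×2 + 633.02×11 + 27343.49×1 = 8165.9 + 6963.22 + 27343.49 = 42472.61
ΣP(t=0)·Q(t=1) = 3671.62×2 + 756.43×11 + 20650.35×1 = 7343.24 + 8320.73 + 20650.35 = 36314.32
Index = 42472.61 / 36314.32 × 100 = 116.9583

116.96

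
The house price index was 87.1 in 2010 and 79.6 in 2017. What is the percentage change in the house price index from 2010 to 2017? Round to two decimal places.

-8.61%

Change = (79.6 − 87.1) / 87.1 × 100
       = -7.5 / 87.1 × 100 = -8.6108%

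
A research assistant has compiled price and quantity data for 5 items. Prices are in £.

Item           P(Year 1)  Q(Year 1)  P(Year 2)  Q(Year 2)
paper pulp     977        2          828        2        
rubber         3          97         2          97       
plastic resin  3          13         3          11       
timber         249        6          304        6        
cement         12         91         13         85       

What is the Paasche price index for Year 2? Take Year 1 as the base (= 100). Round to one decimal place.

100.4

Paasche price index uses current-period quantities as weights.
ΣP(Year 2)·Q(Year 2) = 828×2 + 2×97 + 3×11 + 304×6 + 13×85 = 1656 + 194 + 33 + 1824 + 1105 = 4812
ΣP(Year 1)·Q(Year 2) = 977×2 + 3×97 + 3×11 + 249×6 + 12×85 = 1954 + 291 + 33 + 1494 + 1020 = 4792
Index = 4812 / 4792 × 100 = 100.4174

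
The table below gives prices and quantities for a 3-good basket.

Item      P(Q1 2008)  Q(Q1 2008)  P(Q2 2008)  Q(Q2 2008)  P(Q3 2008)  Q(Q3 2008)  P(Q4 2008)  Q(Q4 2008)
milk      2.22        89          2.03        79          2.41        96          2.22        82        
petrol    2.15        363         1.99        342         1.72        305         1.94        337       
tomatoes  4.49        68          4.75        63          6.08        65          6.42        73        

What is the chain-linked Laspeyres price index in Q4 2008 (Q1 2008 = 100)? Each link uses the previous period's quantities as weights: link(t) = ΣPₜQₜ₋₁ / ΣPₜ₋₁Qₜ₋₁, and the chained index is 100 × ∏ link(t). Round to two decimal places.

103.33

Link Q1 2008→Q2 2008:
ΣP(Q2 2008)Q(Q1 2008) = 2.03×89 + 1.99×363 + 4.75×68 = 180.67 + 722.37 + 323 = 1226.04
ΣP(Q1 2008)Q(Q1 2008) = 2.22×89 + 2.15×363 + 4.49×68 = 197.58 + 780.45 + 305.32 = 1283.35
link = 1226.04/1283.35 = 0.955343
Link Q2 2008→Q3 2008:
ΣP(Q3 2008)Q(Q2 2008) = 2.41×79 + 1.72×342 + 6.08×63 = 190.39 + 588.24 + 383.04 = 1161.67
ΣP(Q2 2008)Q(Q2 2008) = 2.03×79 + 1.99×342 + 4.75×63 = 160.37 + 680.58 + 299.25 = 1140.2
link = 1161.67/1140.2 = 1.018830
Link Q3 2008→Q4 2008:
ΣP(Q4 2008)Q(Q3 2008) = 2.22×96 + 1.94×305 + 6.42×65 = 213.12 + 591.7 + 417.3 = 1222.12
ΣP(Q3 2008)Q(Q3 2008) = 2.41×96 + 1.72×305 + 6.08×65 = 231.36 + 524.6 + 395.2 = 1151.16
link = 1222.12/1151.16 = 1.061642
Chained index = 100 × 0.955343 × 1.018830 × 1.061642 = 103.3331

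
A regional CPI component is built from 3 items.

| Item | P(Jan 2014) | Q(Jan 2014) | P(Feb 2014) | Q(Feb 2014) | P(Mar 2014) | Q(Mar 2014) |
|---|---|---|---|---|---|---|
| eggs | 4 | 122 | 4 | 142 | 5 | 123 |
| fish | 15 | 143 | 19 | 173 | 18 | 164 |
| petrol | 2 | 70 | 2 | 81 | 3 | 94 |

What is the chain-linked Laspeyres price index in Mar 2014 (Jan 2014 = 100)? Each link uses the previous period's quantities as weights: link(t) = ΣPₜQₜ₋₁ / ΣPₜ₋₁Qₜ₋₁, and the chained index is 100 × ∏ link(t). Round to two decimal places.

122.13

Link Jan 2014→Feb 2014:
ΣP(Feb 2014)Q(Jan 2014) = 4×122 + 19×143 + 2×70 = 488 + 2717 + 140 = 3345
ΣP(Jan 2014)Q(Jan 2014) = 4×122 + 15×143 + 2×70 = 488 + 2145 + 140 = 2773
link = 3345/2773 = 1.206275
Link Feb 2014→Mar 2014:
ΣP(Mar 2014)Q(Feb 2014) = 5×142 + 18×173 + 3×81 = 710 + 3114 + 243 = 4067
ΣP(Feb 2014)Q(Feb 2014) = 4×142 + 19×173 + 2×81 = 568 + 3287 + 162 = 4017
link = 4067/4017 = 1.012447
Chained index = 100 × 1.206275 × 1.012447 = 122.1289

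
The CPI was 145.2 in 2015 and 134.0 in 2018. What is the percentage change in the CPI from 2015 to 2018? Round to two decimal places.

Change = (134.0 − 145.2) / 145.2 × 100
       = -11.2 / 145.2 × 100 = -7.7135%

-7.71%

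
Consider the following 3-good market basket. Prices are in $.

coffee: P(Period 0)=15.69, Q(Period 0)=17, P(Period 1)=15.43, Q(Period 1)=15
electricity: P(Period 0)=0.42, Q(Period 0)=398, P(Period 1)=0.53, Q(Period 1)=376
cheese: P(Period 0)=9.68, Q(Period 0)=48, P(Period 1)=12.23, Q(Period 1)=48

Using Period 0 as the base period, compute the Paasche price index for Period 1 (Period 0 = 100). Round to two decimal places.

118.63

Paasche price index uses current-period quantities as weights.
ΣP(Period 1)·Q(Period 1) = 15.43×15 + 0.53×376 + 12.23×48 = 231.45 + 199.28 + 587.04 = 1017.77
ΣP(Period 0)·Q(Period 1) = 15.69×15 + 0.42×376 + 9.68×48 = 235.35 + 157.92 + 464.64 = 857.91
Index = 1017.77 / 857.91 × 100 = 118.6337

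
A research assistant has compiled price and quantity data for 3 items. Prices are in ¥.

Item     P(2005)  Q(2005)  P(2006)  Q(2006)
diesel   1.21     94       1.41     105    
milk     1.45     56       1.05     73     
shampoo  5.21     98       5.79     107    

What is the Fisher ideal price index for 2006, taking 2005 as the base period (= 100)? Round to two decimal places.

Laspeyres component (base-period weights):
ΣP(2006)Q(2005) = 1.41×94 + 1.05×56 + 5.79×98 = 132.54 + 58.8 + 567.42 = 758.76
ΣP(2005)Q(2005) = 1.21×94 + 1.45×56 + 5.21×98 = 113.74 + 81.2 + 510.58 = 705.52
L = 758.76 / 705.52 × 100 = 107.5462
Paasche component (current-period weights):
ΣP(2006)Q(2006) = 1.41×105 + 1.05×73 + 5.79×107 = 148.05 + 76.65 + 619.53 = 844.23
ΣP(2005)Q(2006) = 1.21×105 + 1.45×73 + 5.21×107 = 127.05 + 105.85 + 557.47 = 790.37
P = 844.23 / 790.37 × 100 = 106.8145
Fisher = √(L × P) = √(107.5462 × 106.8145) = 107.1797

107.18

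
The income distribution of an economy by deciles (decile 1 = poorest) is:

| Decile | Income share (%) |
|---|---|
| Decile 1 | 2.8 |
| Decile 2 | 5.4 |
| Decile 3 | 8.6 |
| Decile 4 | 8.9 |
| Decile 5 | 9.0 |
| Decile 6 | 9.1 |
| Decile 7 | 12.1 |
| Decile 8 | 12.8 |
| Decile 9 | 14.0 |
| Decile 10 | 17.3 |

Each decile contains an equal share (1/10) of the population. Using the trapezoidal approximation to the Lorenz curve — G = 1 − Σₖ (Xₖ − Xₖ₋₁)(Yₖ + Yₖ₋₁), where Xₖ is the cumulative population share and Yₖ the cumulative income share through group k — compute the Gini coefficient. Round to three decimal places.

Cumulative income shares Yₖ: 0.0280, 0.0820, 0.1680, 0.2570, 0.3470, 0.4380, 0.5590, 0.6870, 0.8270, 1.0000
Σ (Xₖ−Xₖ₋₁)(Yₖ+Yₖ₋₁) = (1/10)(0.0280+0.0000) + (1/10)(0.0820+0.0280) + (1/10)(0.1680+0.0820) + (1/10)(0.2570+0.1680) + (1/10)(0.3470+0.2570) + (1/10)(0.4380+0.3470) + (1/10)(0.5590+0.4380) + (1/10)(0.6870+0.5590) + (1/10)(0.8270+0.6870) + (1/10)(1.0000+0.8270)
  = 0.0028 + 0.0110 + 0.0250 + 0.0425 + 0.0604 + 0.0785 + 0.0997 + 0.1246 + 0.1514 + 0.1827 = 0.7786
G = 1 − 0.7786 = 0.2214

0.221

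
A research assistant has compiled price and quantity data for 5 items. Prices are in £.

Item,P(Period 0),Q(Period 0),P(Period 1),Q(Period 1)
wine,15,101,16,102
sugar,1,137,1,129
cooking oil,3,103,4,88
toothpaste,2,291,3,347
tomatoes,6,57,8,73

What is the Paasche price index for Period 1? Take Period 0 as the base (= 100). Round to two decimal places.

Paasche price index uses current-period quantities as weights.
ΣP(Period 1)·Q(Period 1) = 16×102 + 1×129 + 4×88 + 3×347 + 8×73 = 1632 + 129 + 352 + 1041 + 584 = 3738
ΣP(Period 0)·Q(Period 1) = 15×102 + 1×129 + 3×88 + 2×347 + 6×73 = 1530 + 129 + 264 + 694 + 438 = 3055
Index = 3738 / 3055 × 100 = 122.3568

122.36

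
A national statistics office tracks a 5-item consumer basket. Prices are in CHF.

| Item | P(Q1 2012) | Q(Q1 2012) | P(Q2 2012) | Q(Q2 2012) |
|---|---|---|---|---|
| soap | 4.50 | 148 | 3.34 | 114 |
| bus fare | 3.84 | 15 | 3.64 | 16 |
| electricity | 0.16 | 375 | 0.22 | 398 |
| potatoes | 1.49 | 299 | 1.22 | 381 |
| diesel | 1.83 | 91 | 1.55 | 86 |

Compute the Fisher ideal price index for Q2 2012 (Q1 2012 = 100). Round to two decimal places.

Laspeyres component (base-period weights):
ΣP(Q2 2012)Q(Q1 2012) = 3.34×148 + 3.64×15 + 0.22×375 + 1.22×299 + 1.55×91 = 494.32 + 54.6 + 82.5 + 364.78 + 141.05 = 1137.25
ΣP(Q1 2012)Q(Q1 2012) = 4.50×148 + 3.84×15 + 0.16×375 + 1.49×299 + 1.83×91 = 666 + 57.6 + 60 + 445.51 + 166.53 = 1395.64
L = 1137.25 / 1395.64 × 100 = 81.4859
Paasche component (current-period weights):
ΣP(Q2 2012)Q(Q2 2012) = 3.34×114 + 3.64×16 + 0.22×398 + 1.22×381 + 1.55×86 = 380.76 + 58.24 + 87.56 + 464.82 + 133.3 = 1124.68
ΣP(Q1 2012)Q(Q2 2012) = 4.50×114 + 3.84×16 + 0.16×398 + 1.49×381 + 1.83×86 = 513 + 61.44 + 63.68 + 567.69 + 157.38 = 1363.19
P = 1124.68 / 1363.19 × 100 = 82.5035
Fisher = √(L × P) = √(81.4859 × 82.5035) = 81.9931

81.99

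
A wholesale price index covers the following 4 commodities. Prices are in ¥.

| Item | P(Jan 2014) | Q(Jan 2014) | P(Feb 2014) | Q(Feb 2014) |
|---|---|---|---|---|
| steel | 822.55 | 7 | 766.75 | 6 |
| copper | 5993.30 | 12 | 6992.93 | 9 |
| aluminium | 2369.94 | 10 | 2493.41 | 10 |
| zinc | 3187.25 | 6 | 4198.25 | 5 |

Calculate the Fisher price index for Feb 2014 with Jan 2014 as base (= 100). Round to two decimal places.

Laspeyres component (base-period weights):
ΣP(Feb 2014)Q(Jan 2014) = 766.75×7 + 6992.93×12 + 2493.41×10 + 4198.25×6 = 5367.25 + 83915.16 + 24934.1 + 25189.5 = 139406.01
ΣP(Jan 2014)Q(Jan 2014) = 822.55×7 + 5993.30×12 + 2369.94×10 + 3187.25×6 = 5757.85 + 71919.6 + 23699.4 + 19123.5 = 120500.35
L = 139406.01 / 120500.35 × 100 = 115.6893
Paasche component (current-period weights):
ΣP(Feb 2014)Q(Feb 2014) = 766.75×6 + 6992.93×9 + 2493.41×10 + 4198.25×5 = 4600.5 + 62936.37 + 24934.1 + 20991.25 = 113462.22
ΣP(Jan 2014)Q(Feb 2014) = 822.55×6 + 5993.30×9 + 2369.94×10 + 3187.25×5 = 4935.3 + 53939.7 + 23699.4 + 15936.25 = 98510.65
P = 113462.22 / 98510.65 × 100 = 115.1776
Fisher = √(L × P) = √(115.6893 × 115.1776) = 115.4332

115.43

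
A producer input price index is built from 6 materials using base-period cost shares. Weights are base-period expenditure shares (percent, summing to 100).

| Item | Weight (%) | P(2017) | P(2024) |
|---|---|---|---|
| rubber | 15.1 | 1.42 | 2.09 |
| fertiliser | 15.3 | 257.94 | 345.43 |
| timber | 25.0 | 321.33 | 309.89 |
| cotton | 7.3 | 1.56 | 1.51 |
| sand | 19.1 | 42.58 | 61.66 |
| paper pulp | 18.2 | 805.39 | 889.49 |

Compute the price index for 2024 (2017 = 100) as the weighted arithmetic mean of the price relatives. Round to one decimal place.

121.6

rubber: 15.1 × (2.09/1.42) = 15.1 × 1.471831 = 22.2246
fertiliser: 15.3 × (345.43/257.94) = 15.3 × 1.339187 = 20.4896
timber: 25.0 × (309.89/321.33) = 25.0 × 0.964398 = 24.1099
cotton: 7.3 × (1.51/1.56) = 7.3 × 0.967949 = 7.0660
sand: 19.1 × (61.66/42.58) = 19.1 × 1.448098 = 27.6587
paper pulp: 18.2 × (889.49/805.39) = 18.2 × 1.104421 = 20.1005
Index = Σ wᵢ·(p₁ᵢ/p₀ᵢ) = 22.2246 + 20.4896 + 24.1099 + 7.0660 + 27.6587 + 20.1005 = 121.6493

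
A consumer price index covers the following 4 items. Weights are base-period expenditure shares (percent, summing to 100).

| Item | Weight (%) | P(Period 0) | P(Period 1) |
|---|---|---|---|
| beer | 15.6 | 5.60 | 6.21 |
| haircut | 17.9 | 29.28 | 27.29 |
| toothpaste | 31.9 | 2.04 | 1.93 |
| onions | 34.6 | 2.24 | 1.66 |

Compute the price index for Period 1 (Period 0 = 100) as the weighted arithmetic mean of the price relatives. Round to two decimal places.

beer: 15.6 × (6.21/5.60) = 15.6 × 1.108929 = 17.2993
haircut: 17.9 × (27.29/29.28) = 17.9 × 0.932036 = 16.6834
toothpaste: 31.9 × (1.93/2.04) = 31.9 × 0.946078 = 30.1799
onions: 34.6 × (1.66/2.24) = 34.6 × 0.741071 = 25.6411
Index = Σ wᵢ·(p₁ᵢ/p₀ᵢ) = 17.2993 + 16.6834 + 30.1799 + 25.6411 = 89.8037

89.80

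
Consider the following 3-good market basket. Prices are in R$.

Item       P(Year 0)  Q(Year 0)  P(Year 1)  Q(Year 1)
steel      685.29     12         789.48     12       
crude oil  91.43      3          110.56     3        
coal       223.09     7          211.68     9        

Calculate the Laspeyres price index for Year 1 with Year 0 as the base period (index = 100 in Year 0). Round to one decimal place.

Laspeyres price index uses base-period quantities as weights.
ΣP(Year 1)·Q(Year 0) = 789.48×12 + 110.56×3 + 211.68×7 = 9473.76 + 331.68 + 1481.76 = 11287.2
ΣP(Year 0)·Q(Year 0) = 685.29×12 + 91.43×3 + 223.09×7 = 8223.48 + 274.29 + 1561.63 = 10059.4
Index = 11287.2 / 10059.4 × 100 = 112.2055

112.2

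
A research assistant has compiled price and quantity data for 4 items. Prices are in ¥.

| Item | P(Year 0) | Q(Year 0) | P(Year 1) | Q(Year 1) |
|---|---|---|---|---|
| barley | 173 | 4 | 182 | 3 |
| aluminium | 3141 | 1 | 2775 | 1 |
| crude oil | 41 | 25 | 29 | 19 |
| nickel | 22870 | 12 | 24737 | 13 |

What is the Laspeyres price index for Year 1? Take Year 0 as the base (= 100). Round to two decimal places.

Laspeyres price index uses base-period quantities as weights.
ΣP(Year 1)·Q(Year 0) = 182×4 + 2775×1 + 29×25 + 24737×12 = 728 + 2775 + 725 + 296844 = 301072
ΣP(Year 0)·Q(Year 0) = 173×4 + 3141×1 + 41×25 + 22870×12 = 692 + 3141 + 1025 + 274440 = 279298
Index = 301072 / 279298 × 100 = 107.7960

107.80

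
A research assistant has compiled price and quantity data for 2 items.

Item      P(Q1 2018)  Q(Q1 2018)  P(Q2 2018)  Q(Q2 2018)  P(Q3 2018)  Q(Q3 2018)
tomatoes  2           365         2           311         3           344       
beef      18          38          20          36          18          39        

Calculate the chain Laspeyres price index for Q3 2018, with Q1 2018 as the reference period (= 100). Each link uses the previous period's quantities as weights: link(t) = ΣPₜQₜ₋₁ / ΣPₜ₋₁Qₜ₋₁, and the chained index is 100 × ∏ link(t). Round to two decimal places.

124.14

Link Q1 2018→Q2 2018:
ΣP(Q2 2018)Q(Q1 2018) = 2×365 + 20×38 = 730 + 760 = 1490
ΣP(Q1 2018)Q(Q1 2018) = 2×365 + 18×38 = 730 + 684 = 1414
link = 1490/1414 = 1.053748
Link Q2 2018→Q3 2018:
ΣP(Q3 2018)Q(Q2 2018) = 3×311 + 18×36 = 933 + 648 = 1581
ΣP(Q2 2018)Q(Q2 2018) = 2×311 + 20×36 = 622 + 720 = 1342
link = 1581/1342 = 1.178092
Chained index = 100 × 1.053748 × 1.178092 = 124.1413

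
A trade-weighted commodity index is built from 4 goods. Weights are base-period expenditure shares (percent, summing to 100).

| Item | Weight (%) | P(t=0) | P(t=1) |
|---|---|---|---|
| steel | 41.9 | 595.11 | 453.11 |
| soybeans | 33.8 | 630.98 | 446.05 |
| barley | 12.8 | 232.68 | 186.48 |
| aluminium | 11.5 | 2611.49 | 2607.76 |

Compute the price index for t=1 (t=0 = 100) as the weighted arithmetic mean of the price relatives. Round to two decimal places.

77.54

steel: 41.9 × (453.11/595.11) = 41.9 × 0.761389 = 31.9022
soybeans: 33.8 × (446.05/630.98) = 33.8 × 0.706916 = 23.8938
barley: 12.8 × (186.48/232.68) = 12.8 × 0.801444 = 10.2585
aluminium: 11.5 × (2607.76/2611.49) = 11.5 × 0.998572 = 11.4836
Index = Σ wᵢ·(p₁ᵢ/p₀ᵢ) = 31.9022 + 23.8938 + 10.2585 + 11.4836 = 77.5380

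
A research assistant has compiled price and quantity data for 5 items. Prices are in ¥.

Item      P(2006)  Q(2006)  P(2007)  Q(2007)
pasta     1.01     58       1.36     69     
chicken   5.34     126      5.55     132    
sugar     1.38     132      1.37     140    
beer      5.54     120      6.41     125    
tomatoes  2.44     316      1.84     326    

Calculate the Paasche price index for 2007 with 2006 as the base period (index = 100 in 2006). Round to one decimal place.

98.5

Paasche price index uses current-period quantities as weights.
ΣP(2007)·Q(2007) = 1.36×69 + 5.55×132 + 1.37×140 + 6.41×125 + 1.84×326 = 93.84 + 732.6 + 191.8 + 801.25 + 599.84 = 2419.33
ΣP(2006)·Q(2007) = 1.01×69 + 5.34×132 + 1.38×140 + 5.54×125 + 2.44×326 = 69.69 + 704.88 + 193.2 + 692.5 + 795.44 = 2455.71
Index = 2419.33 / 2455.71 × 100 = 98.5186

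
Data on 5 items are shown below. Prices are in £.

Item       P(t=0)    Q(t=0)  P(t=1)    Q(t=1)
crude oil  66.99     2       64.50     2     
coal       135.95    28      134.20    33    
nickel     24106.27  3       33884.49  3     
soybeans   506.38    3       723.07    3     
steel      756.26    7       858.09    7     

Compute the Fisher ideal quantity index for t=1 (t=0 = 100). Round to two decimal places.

100.70

Laspeyres component (base-period weights):
ΣP(t=0)Q(t=1) = 66.99×2 + 135.95×33 + 24106.27×3 + 506.38×3 + 756.26×7 = 133.98 + 4486.35 + 72318.81 + 1519.14 + 5293.82 = 83752.1
ΣP(t=0)Q(t=0) = 66.99×2 + 135.95×28 + 24106.27×3 + 506.38×3 + 756.26×7 = 133.98 + 3806.6 + 72318.81 + 1519.14 + 5293.82 = 83072.35
L = 83752.1 / 83072.35 × 100 = 100.8183
Paasche component (current-period weights):
ΣP(t=1)Q(t=1) = 64.50×2 + 134.20×33 + 33884.49×3 + 723.07×3 + 858.09×7 = 129 + 4428.6 + 101653.47 + 2169.21 + 6006.63 = 114386.91
ΣP(t=1)Q(t=0) = 64.50×2 + 134.20×28 + 33884.49×3 + 723.07×3 + 858.09×7 = 129 + 3757.6 + 101653.47 + 2169.21 + 6006.63 = 113715.91
P = 114386.91 / 113715.91 × 100 = 100.5901
Fisher = √(L × P) = √(100.8183 × 100.5901) = 100.7041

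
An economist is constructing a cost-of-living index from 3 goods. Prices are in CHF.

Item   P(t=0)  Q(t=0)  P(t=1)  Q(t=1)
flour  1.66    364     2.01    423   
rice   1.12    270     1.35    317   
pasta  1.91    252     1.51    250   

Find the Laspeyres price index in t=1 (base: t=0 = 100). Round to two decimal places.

Laspeyres price index uses base-period quantities as weights.
ΣP(t=1)·Q(t=0) = 2.01×364 + 1.35×270 + 1.51×252 = 731.64 + 364.5 + 380.52 = 1476.66
ΣP(t=0)·Q(t=0) = 1.66×364 + 1.12×270 + 1.91×252 = 604.24 + 302.4 + 481.32 = 1387.96
Index = 1476.66 / 1387.96 × 100 = 106.3907

106.39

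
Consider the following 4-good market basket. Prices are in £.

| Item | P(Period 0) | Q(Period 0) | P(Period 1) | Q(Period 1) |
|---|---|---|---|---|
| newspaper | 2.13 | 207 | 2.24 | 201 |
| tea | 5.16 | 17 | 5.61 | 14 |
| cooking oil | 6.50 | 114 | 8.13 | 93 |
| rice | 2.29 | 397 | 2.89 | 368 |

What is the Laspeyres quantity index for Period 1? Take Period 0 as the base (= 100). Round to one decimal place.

Laspeyres quantity index uses base-period prices as weights.
ΣP(Period 0)·Q(Period 1) = 2.13×201 + 5.16×14 + 6.50×93 + 2.29×368 = 428.13 + 72.24 + 604.5 + 842.72 = 1947.59
ΣP(Period 0)·Q(Period 0) = 2.13×207 + 5.16×17 + 6.50×114 + 2.29×397 = 440.91 + 87.72 + 741 + 909.13 = 2178.76
Index = 1947.59 / 2178.76 × 100 = 89.3898

89.4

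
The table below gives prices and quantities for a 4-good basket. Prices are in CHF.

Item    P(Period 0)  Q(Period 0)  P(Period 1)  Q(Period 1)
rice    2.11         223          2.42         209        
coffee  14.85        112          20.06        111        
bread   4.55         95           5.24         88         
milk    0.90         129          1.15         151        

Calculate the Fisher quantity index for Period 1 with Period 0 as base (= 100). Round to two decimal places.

Laspeyres component (base-period weights):
ΣP(Period 0)Q(Period 1) = 2.11×209 + 14.85×111 + 4.55×88 + 0.90×151 = 440.99 + 1648.35 + 400.4 + 135.9 = 2625.64
ΣP(Period 0)Q(Period 0) = 2.11×223 + 14.85×112 + 4.55×95 + 0.90×129 = 470.53 + 1663.2 + 432.25 + 116.1 = 2682.08
L = 2625.64 / 2682.08 × 100 = 97.8957
Paasche component (current-period weights):
ΣP(Period 1)Q(Period 1) = 2.42×209 + 20.06×111 + 5.24×88 + 1.15×151 = 505.78 + 2226.66 + 461.12 + 173.65 = 3367.21
ΣP(Period 1)Q(Period 0) = 2.42×223 + 20.06×112 + 5.24×95 + 1.15×129 = 539.66 + 2246.72 + 497.8 + 148.35 = 3432.53
P = 3367.21 / 3432.53 × 100 = 98.0970
Fisher = √(L × P) = √(97.8957 × 98.0970) = 97.9963

98.00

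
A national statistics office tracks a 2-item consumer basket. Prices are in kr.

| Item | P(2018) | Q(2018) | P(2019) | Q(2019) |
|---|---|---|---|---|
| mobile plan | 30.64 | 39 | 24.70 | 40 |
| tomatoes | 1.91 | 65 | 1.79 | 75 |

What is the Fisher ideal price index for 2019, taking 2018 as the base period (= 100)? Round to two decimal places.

Laspeyres component (base-period weights):
ΣP(2019)Q(2018) = 24.70×39 + 1.79×65 = 963.3 + 116.35 = 1079.65
ΣP(2018)Q(2018) = 30.64×39 + 1.91×65 = 1194.96 + 124.15 = 1319.11
L = 1079.65 / 1319.11 × 100 = 81.8469
Paasche component (current-period weights):
ΣP(2019)Q(2019) = 24.70×40 + 1.79×75 = 988 + 134.25 = 1122.25
ΣP(2018)Q(2019) = 30.64×40 + 1.91×75 = 1225.6 + 143.25 = 1368.85
P = 1122.25 / 1368.85 × 100 = 81.9849
Fisher = √(L × P) = √(81.8469 × 81.9849) = 81.9158

81.92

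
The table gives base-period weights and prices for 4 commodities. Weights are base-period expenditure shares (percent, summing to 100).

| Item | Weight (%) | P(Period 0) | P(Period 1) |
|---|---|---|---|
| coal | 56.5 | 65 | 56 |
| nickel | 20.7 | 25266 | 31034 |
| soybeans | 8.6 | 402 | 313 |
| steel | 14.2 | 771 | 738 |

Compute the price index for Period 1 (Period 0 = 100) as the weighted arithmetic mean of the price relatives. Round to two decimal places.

94.39

coal: 56.5 × (56/65) = 56.5 × 0.861538 = 48.6769
nickel: 20.7 × (31034/25266) = 20.7 × 1.228291 = 25.4256
soybeans: 8.6 × (313/402) = 8.6 × 0.778607 = 6.6960
steel: 14.2 × (738/771) = 14.2 × 0.957198 = 13.5922
Index = Σ wᵢ·(p₁ᵢ/p₀ᵢ) = 48.6769 + 25.4256 + 6.6960 + 13.5922 = 94.3908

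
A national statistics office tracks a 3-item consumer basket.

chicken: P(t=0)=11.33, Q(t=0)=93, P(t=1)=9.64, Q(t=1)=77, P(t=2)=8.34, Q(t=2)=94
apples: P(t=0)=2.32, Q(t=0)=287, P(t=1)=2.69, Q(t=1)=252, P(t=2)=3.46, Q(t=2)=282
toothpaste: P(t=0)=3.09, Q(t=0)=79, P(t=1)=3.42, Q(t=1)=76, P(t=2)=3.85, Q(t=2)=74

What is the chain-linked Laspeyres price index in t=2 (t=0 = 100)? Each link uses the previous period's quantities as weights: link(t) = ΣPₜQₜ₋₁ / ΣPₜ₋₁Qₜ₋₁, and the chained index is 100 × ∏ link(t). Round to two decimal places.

106.17

Link t=0→t=1:
ΣP(t=1)Q(t=0) = 9.64×93 + 2.69×287 + 3.42×79 = 896.52 + 772.03 + 270.18 = 1938.73
ΣP(t=0)Q(t=0) = 11.33×93 + 2.32×287 + 3.09×79 = 1053.69 + 665.84 + 244.11 = 1963.64
link = 1938.73/1963.64 = 0.987314
Link t=1→t=2:
ΣP(t=2)Q(t=1) = 8.34×77 + 3.46×252 + 3.85×76 = 642.18 + 871.92 + 292.6 = 1806.7
ΣP(t=1)Q(t=1) = 9.64×77 + 2.69×252 + 3.42×76 = 742.28 + 677.88 + 259.92 = 1680.08
link = 1806.7/1680.08 = 1.075365
Chained index = 100 × 0.987314 × 1.075365 = 106.1724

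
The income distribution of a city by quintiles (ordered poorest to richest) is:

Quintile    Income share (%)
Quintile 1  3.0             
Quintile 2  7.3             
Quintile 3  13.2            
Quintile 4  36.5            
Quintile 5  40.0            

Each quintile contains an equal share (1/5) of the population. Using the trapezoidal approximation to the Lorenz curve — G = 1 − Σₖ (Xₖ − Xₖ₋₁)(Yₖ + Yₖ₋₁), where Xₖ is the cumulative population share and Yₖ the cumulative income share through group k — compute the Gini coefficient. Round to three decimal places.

Cumulative income shares Yₖ: 0.0300, 0.1030, 0.2350, 0.6000, 1.0000
Σ (Xₖ−Xₖ₋₁)(Yₖ+Yₖ₋₁) = (1/5)(0.0300+0.0000) + (1/5)(0.1030+0.0300) + (1/5)(0.2350+0.1030) + (1/5)(0.6000+0.2350) + (1/5)(1.0000+0.6000)
  = 0.0060 + 0.0266 + 0.0676 + 0.1670 + 0.3200 = 0.5872
G = 1 − 0.5872 = 0.4128

0.413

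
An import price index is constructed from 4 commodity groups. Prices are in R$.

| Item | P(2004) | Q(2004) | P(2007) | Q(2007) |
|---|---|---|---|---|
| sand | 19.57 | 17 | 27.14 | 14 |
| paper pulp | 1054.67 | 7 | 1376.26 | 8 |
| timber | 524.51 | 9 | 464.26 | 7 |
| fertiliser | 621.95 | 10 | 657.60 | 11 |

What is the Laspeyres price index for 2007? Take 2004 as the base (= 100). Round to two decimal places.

111.76

Laspeyres price index uses base-period quantities as weights.
ΣP(2007)·Q(2004) = 27.14×17 + 1376.26×7 + 464.26×9 + 657.60×10 = 461.38 + 9633.82 + 4178.34 + 6576 = 20849.54
ΣP(2004)·Q(2004) = 19.57×17 + 1054.67×7 + 524.51×9 + 621.95×10 = 332.69 + 7382.69 + 4720.59 + 6219.5 = 18655.47
Index = 20849.54 / 18655.47 × 100 = 111.7610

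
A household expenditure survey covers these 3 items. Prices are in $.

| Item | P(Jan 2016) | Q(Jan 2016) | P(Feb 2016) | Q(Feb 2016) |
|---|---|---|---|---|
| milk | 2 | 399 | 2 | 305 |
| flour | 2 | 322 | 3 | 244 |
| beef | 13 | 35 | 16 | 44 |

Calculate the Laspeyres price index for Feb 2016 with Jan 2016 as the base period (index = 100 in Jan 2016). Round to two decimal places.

Laspeyres price index uses base-period quantities as weights.
ΣP(Feb 2016)·Q(Jan 2016) = 2×399 + 3×322 + 16×35 = 798 + 966 + 560 = 2324
ΣP(Jan 2016)·Q(Jan 2016) = 2×399 + 2×322 + 13×35 = 798 + 644 + 455 = 1897
Index = 2324 / 1897 × 100 = 122.5092

122.51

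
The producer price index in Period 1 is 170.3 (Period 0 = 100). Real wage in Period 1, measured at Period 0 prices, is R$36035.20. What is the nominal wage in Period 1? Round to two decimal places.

Nominal = Real × (Index/100) = 36035.20 × (170.3/100)
        = 36035.20 × 1.703 = 61367.9456

61367.95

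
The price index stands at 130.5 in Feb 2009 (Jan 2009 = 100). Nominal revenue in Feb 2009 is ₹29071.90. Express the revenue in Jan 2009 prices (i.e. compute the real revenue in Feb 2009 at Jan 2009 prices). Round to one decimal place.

Real = Nominal ÷ (Index/100) = 29071.90 ÷ (130.5/100)
     = 29071.90 ÷ 1.305 = 22277.3180

22277.3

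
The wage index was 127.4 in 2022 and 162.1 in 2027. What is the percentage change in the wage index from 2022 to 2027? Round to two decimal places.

Change = (162.1 − 127.4) / 127.4 × 100
       = 34.7 / 127.4 × 100 = 27.2370%

27.24%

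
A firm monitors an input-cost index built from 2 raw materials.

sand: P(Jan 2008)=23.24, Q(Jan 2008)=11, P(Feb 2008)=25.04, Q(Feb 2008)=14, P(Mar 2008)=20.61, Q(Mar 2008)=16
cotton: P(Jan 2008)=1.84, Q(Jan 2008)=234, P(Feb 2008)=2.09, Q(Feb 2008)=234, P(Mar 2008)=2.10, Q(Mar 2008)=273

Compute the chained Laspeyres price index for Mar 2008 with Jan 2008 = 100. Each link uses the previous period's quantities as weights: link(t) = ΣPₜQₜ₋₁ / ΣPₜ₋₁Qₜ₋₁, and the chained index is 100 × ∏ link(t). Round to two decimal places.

103.49

Link Jan 2008→Feb 2008:
ΣP(Feb 2008)Q(Jan 2008) = 25.04×11 + 2.09×234 = 275.44 + 489.06 = 764.5
ΣP(Jan 2008)Q(Jan 2008) = 23.24×11 + 1.84×234 = 255.64 + 430.56 = 686.2
link = 764.5/686.2 = 1.114107
Link Feb 2008→Mar 2008:
ΣP(Mar 2008)Q(Feb 2008) = 20.61×14 + 2.10×234 = 288.54 + 491.4 = 779.94
ΣP(Feb 2008)Q(Feb 2008) = 25.04×14 + 2.09×234 = 350.56 + 489.06 = 839.62
link = 779.94/839.62 = 0.928920
Chained index = 100 × 1.114107 × 0.928920 = 103.4916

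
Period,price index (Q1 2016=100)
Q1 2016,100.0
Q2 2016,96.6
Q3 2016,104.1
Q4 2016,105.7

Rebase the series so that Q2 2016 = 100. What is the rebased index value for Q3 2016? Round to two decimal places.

107.76

Rebased(Q3 2016) = 104.1 / 96.6 × 100 = 107.7640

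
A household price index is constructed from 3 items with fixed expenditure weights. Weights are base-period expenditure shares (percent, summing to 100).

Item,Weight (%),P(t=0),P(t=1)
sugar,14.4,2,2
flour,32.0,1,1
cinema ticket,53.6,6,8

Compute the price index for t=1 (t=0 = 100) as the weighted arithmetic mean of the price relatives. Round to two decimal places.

sugar: 14.4 × (2/2) = 14.4 × 1.000000 = 14.4000
flour: 32.0 × (1/1) = 32.0 × 1.000000 = 32.0000
cinema ticket: 53.6 × (8/6) = 53.6 × 1.333333 = 71.4667
Index = Σ wᵢ·(p₁ᵢ/p₀ᵢ) = 14.4000 + 32.0000 + 71.4667 = 117.8667

117.87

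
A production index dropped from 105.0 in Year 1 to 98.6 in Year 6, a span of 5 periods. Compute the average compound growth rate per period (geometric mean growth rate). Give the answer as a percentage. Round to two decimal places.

Growth factor = (98.6/105.0)^(1/5) = (0.939048)^(1/5) = 0.987501
Growth rate = 0.987501 − 1 = -0.012499 = -1.2499%

-1.25%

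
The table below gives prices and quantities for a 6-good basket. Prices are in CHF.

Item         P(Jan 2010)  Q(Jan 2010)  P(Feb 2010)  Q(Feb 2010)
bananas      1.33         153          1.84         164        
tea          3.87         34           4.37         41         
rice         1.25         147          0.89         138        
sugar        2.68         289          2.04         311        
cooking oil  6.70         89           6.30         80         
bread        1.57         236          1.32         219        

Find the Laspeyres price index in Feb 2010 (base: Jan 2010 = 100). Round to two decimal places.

Laspeyres price index uses base-period quantities as weights.
ΣP(Feb 2010)·Q(Jan 2010) = 1.84×153 + 4.37×34 + 0.89×147 + 2.04×289 + 6.30×89 + 1.32×236 = 281.52 + 148.58 + 130.83 + 589.56 + 560.7 + 311.52 = 2022.71
ΣP(Jan 2010)·Q(Jan 2010) = 1.33×153 + 3.87×34 + 1.25×147 + 2.68×289 + 6.70×89 + 1.57×236 = 203.49 + 131.58 + 183.75 + 774.52 + 596.3 + 370.52 = 2260.16
Index = 2022.71 / 2260.16 × 100 = 89.4941

89.49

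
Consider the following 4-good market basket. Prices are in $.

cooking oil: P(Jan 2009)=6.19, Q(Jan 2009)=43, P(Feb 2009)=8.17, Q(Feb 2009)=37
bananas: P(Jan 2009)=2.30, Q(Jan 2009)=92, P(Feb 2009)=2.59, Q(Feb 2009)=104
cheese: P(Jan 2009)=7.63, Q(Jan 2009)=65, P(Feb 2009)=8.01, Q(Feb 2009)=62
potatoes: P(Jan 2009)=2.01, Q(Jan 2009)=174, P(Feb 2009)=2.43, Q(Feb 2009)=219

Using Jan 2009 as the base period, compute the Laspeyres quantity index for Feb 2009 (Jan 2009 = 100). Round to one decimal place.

Laspeyres quantity index uses base-period prices as weights.
ΣP(Jan 2009)·Q(Feb 2009) = 6.19×37 + 2.30×104 + 7.63×62 + 2.01×219 = 229.03 + 239.2 + 473.06 + 440.19 = 1381.48
ΣP(Jan 2009)·Q(Jan 2009) = 6.19×43 + 2.30×92 + 7.63×65 + 2.01×174 = 266.17 + 211.6 + 495.95 + 349.74 = 1323.46
Index = 1381.48 / 1323.46 × 100 = 104.3840

104.4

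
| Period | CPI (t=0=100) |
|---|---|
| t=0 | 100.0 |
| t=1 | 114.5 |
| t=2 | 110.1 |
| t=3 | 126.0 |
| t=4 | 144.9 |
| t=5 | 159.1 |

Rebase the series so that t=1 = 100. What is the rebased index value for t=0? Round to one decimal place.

87.3

Rebased(t=0) = 100.0 / 114.5 × 100 = 87.3362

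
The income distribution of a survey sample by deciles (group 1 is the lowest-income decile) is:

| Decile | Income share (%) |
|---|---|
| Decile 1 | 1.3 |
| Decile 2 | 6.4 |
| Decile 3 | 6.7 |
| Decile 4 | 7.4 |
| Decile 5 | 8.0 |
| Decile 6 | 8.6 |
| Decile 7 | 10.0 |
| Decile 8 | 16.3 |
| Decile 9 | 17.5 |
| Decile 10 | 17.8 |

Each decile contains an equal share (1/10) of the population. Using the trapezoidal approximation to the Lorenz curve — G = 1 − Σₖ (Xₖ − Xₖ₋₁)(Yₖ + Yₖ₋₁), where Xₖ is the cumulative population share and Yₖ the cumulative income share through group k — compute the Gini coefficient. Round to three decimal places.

Cumulative income shares Yₖ: 0.0130, 0.0770, 0.1440, 0.2180, 0.2980, 0.3840, 0.4840, 0.6470, 0.8220, 1.0000
Σ (Xₖ−Xₖ₋₁)(Yₖ+Yₖ₋₁) = (1/10)(0.0130+0.0000) + (1/10)(0.0770+0.0130) + (1/10)(0.1440+0.0770) + (1/10)(0.2180+0.1440) + (1/10)(0.2980+0.2180) + (1/10)(0.3840+0.2980) + (1/10)(0.4840+0.3840) + (1/10)(0.6470+0.4840) + (1/10)(0.8220+0.6470) + (1/10)(1.0000+0.8220)
  = 0.0013 + 0.0090 + 0.0221 + 0.0362 + 0.0516 + 0.0682 + 0.0868 + 0.1131 + 0.1469 + 0.1822 = 0.7174
G = 1 − 0.7174 = 0.2826

0.283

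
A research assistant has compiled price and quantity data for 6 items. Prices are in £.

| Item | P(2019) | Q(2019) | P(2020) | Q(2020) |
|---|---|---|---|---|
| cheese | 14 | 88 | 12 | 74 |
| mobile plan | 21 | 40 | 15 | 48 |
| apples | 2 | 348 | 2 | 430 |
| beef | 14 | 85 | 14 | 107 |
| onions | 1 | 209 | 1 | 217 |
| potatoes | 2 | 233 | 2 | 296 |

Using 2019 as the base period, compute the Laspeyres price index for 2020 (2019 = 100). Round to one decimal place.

Laspeyres price index uses base-period quantities as weights.
ΣP(2020)·Q(2019) = 12×88 + 15×40 + 2×348 + 14×85 + 1×209 + 2×233 = 1056 + 600 + 696 + 1190 + 209 + 466 = 4217
ΣP(2019)·Q(2019) = 14×88 + 21×40 + 2×348 + 14×85 + 1×209 + 2×233 = 1232 + 840 + 696 + 1190 + 209 + 466 = 4633
Index = 4217 / 4633 × 100 = 91.0209

91.0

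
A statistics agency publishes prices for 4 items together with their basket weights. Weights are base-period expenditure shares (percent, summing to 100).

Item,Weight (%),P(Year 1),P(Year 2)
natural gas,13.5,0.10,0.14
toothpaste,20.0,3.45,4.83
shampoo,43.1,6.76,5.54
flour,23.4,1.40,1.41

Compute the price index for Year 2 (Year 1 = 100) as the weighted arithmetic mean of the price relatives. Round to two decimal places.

natural gas: 13.5 × (0.14/0.10) = 13.5 × 1.400000 = 18.9000
toothpaste: 20.0 × (4.83/3.45) = 20.0 × 1.400000 = 28.0000
shampoo: 43.1 × (5.54/6.76) = 43.1 × 0.819527 = 35.3216
flour: 23.4 × (1.41/1.40) = 23.4 × 1.007143 = 23.5671
Index = Σ wᵢ·(p₁ᵢ/p₀ᵢ) = 18.9000 + 28.0000 + 35.3216 + 23.5671 = 105.7887

105.79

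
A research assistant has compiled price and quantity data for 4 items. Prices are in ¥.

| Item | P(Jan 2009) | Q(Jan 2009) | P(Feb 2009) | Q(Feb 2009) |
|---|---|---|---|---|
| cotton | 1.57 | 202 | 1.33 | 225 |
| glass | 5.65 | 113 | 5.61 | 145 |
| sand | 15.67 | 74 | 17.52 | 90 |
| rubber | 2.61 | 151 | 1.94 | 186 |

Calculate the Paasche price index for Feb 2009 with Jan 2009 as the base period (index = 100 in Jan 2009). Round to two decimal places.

99.42

Paasche price index uses current-period quantities as weights.
ΣP(Feb 2009)·Q(Feb 2009) = 1.33×225 + 5.61×145 + 17.52×90 + 1.94×186 = 299.25 + 813.45 + 1576.8 + 360.84 = 3050.34
ΣP(Jan 2009)·Q(Feb 2009) = 1.57×225 + 5.65×145 + 15.67×90 + 2.61×186 = 353.25 + 819.25 + 1410.3 + 485.46 = 3068.26
Index = 3050.34 / 3068.26 × 100 = 99.4160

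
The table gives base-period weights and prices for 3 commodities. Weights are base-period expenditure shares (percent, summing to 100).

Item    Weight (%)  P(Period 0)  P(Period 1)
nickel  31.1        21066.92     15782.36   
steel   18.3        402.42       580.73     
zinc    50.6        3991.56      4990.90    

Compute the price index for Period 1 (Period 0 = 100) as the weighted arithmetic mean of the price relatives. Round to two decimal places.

nickel: 31.1 × (15782.36/21066.92) = 31.1 × 0.749154 = 23.2987
steel: 18.3 × (580.73/402.42) = 18.3 × 1.443094 = 26.4086
zinc: 50.6 × (4990.90/3991.56) = 50.6 × 1.250363 = 63.2684
Index = Σ wᵢ·(p₁ᵢ/p₀ᵢ) = 23.2987 + 26.4086 + 63.2684 = 112.9757

112.98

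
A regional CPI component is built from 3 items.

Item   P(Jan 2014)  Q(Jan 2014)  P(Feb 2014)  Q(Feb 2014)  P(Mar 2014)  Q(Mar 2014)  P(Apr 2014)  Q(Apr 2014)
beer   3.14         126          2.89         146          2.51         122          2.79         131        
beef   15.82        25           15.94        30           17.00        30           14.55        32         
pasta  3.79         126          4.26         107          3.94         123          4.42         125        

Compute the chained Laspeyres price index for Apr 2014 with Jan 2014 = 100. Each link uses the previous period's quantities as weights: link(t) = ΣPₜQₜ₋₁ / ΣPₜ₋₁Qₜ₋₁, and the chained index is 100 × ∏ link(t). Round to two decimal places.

Link Jan 2014→Feb 2014:
ΣP(Feb 2014)Q(Jan 2014) = 2.89×126 + 15.94×25 + 4.26×126 = 364.14 + 398.5 + 536.76 = 1299.4
ΣP(Jan 2014)Q(Jan 2014) = 3.14×126 + 15.82×25 + 3.79×126 = 395.64 + 395.5 + 477.54 = 1268.68
link = 1299.4/1268.68 = 1.024214
Link Feb 2014→Mar 2014:
ΣP(Mar 2014)Q(Feb 2014) = 2.51×146 + 17.00×30 + 3.94×107 = 366.46 + 510 + 421.58 = 1298.04
ΣP(Feb 2014)Q(Feb 2014) = 2.89×146 + 15.94×30 + 4.26×107 = 421.94 + 478.2 + 455.82 = 1355.96
link = 1298.04/1355.96 = 0.957285
Link Mar 2014→Apr 2014:
ΣP(Apr 2014)Q(Mar 2014) = 2.79×122 + 14.55×30 + 4.42×123 = 340.38 + 436.5 + 543.66 = 1320.54
ΣP(Mar 2014)Q(Mar 2014) = 2.51×122 + 17.00×30 + 3.94×123 = 306.22 + 510 + 484.62 = 1300.84
link = 1320.54/1300.84 = 1.015144
Chained index = 100 × 1.024214 × 0.957285 × 1.015144 = 99.5313

99.53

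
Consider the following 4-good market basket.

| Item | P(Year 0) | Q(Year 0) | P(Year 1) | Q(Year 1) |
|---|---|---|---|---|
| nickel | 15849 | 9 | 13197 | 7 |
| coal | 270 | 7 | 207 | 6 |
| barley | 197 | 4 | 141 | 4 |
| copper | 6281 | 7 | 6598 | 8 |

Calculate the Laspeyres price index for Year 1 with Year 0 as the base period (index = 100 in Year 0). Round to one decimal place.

88.2

Laspeyres price index uses base-period quantities as weights.
ΣP(Year 1)·Q(Year 0) = 13197×9 + 207×7 + 141×4 + 6598×7 = 118773 + 1449 + 564 + 46186 = 166972
ΣP(Year 0)·Q(Year 0) = 15849×9 + 270×7 + 197×4 + 6281×7 = 142641 + 1890 + 788 + 43967 = 189286
Index = 166972 / 189286 × 100 = 88.2115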